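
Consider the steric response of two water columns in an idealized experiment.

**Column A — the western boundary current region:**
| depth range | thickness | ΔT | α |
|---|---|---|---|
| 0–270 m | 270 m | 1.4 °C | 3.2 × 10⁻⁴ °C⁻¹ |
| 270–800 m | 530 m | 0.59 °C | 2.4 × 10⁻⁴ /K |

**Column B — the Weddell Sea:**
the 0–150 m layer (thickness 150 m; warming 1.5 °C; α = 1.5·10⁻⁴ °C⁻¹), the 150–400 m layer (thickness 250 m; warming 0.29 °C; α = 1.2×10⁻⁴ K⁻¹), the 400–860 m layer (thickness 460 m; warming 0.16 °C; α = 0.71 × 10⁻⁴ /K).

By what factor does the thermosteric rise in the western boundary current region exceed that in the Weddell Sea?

A 0–270 m: 270 × 3.2×10⁻⁴ × 1.4 = 0.12096 m
A 270–800 m: 530 × 0.59 × 2.4×10⁻⁴ = 0.075048 m
A total: 0.196008 m
B 1.5×10⁻⁴ × 1.5 × 150 = 0.03375 m
B 150–400 m: 250 × 0.29 × 1.2×10⁻⁴ = 0.00870 m
B Layer 3: 0.16 × 0.71×10⁻⁴ × 460 = 0.0052256 m
B total: 0.0476756 m
Ratio: 0.196008 / 0.0476756 ≈ 4.111

4.1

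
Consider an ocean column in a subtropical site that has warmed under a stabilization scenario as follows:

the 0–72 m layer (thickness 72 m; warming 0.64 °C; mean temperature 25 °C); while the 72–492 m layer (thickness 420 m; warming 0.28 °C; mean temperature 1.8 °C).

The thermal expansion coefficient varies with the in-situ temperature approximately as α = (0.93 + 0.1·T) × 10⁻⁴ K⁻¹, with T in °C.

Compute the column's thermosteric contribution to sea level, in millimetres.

Layer 1: α = (0.93 + 0.1×25)×10⁻⁴ = 3.43×10⁻⁴ K⁻¹
Layer 2: α = (0.93 + 0.1×1.8)×10⁻⁴ = 1.11×10⁻⁴ K⁻¹
3.43×10⁻⁴ × 0.64 × 72 = 0.01580544 m
72–492 m: 0.28 × 420 × 1.11×10⁻⁴ = 0.0130536 m
Δh = 0.01580544 + 0.0130536 = 0.02885904 m ≈ 28.9 mm

28.9 mm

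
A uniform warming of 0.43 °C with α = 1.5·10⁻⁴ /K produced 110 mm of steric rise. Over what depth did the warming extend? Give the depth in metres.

H ≈ 1700 m

H = Δh/(αΔT) = 0.11 / (1.5×10⁻⁴ × 0.43) ≈ 1705 m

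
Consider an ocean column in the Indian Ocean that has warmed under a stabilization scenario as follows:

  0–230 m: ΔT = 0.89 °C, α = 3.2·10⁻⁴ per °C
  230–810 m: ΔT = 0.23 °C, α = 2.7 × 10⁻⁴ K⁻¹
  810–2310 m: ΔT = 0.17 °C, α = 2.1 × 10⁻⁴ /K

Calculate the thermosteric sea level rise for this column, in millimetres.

Layer 1: 0.89 × 230 × 3.2×10⁻⁴ = 0.065504 m
580 × 2.7×10⁻⁴ × 0.23 = 0.036018 m
Layer 3: 2.1×10⁻⁴ × 0.17 × 1500 = 0.05355 m
Δh = 0.065504 + 0.036018 + 0.05355 = 0.155072 m

155 mm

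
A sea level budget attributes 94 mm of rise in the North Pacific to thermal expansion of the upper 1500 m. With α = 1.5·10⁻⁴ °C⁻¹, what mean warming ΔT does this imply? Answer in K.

ΔT = Δh/(αH) = 0.094 / (1.5×10⁻⁴ × 1500) ≈ 0.4178 K

0.418 K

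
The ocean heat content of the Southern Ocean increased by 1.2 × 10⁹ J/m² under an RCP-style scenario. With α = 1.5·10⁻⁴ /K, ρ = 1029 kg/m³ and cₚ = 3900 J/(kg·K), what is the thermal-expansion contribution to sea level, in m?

Δh = αQ/(ρcₚ) = 1.5×10⁻⁴ × 1.2×10⁹ / (1029 × 3900) ≈ 0.044853 m

0.045 m of thermosteric rise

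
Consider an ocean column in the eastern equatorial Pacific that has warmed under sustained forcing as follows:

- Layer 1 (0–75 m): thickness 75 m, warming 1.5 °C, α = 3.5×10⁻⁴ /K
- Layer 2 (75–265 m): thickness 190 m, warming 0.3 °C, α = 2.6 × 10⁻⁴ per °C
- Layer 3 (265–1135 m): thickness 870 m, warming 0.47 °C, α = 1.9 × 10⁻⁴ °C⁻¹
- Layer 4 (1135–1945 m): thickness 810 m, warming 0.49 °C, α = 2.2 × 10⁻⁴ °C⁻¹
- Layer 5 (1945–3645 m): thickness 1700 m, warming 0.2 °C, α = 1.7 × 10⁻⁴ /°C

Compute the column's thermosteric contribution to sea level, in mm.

0–75 m: 3.5×10⁻⁴ × 1.5 × 75 = 0.039375 m
2.6×10⁻⁴ × 190 × 0.3 = 0.01482 m
265–1135 m: 0.47 × 1.9×10⁻⁴ × 870 = 0.077691 m
1135–1945 m: 0.49 × 2.2×10⁻⁴ × 810 = 0.087318 m
0.2 × 1.7×10⁻⁴ × 1700 = 0.05780 m
Δh = 0.039375 + 0.01482 + 0.077691 + 0.087318 + 0.05780 = 0.277004 m

277 mm of thermosteric rise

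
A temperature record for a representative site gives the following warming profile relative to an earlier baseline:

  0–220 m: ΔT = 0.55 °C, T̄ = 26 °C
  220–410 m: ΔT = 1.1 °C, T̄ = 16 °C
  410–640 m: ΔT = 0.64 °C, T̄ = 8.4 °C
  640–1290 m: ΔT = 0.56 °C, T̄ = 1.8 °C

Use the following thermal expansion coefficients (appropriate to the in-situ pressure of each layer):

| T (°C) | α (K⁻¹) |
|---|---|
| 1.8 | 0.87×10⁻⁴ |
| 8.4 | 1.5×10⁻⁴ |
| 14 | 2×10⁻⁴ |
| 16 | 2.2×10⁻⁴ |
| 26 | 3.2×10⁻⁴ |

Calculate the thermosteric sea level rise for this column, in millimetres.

Layer 1 at 26 °C → α = 3.2×10⁻⁴ K⁻¹
Layer 2 at 16 °C → α = 2.2×10⁻⁴ K⁻¹
Layer 3 at 8.4 °C → α = 1.5×10⁻⁴ K⁻¹
Layer 4 at 1.8 °C → α = 0.87×10⁻⁴ K⁻¹
0–220 m: 3.2×10⁻⁴ × 0.55 × 220 = 0.03872 m
220–410 m: 190 × 2.2×10⁻⁴ × 1.1 = 0.04598 m
Layer 3: 0.64 × 1.5×10⁻⁴ × 230 = 0.02208 m
650 × 0.56 × 0.87×10⁻⁴ = 0.031668 m
Δh = 0.03872 + 0.04598 + 0.02208 + 0.031668 = 0.138448 m

140 mm of thermosteric rise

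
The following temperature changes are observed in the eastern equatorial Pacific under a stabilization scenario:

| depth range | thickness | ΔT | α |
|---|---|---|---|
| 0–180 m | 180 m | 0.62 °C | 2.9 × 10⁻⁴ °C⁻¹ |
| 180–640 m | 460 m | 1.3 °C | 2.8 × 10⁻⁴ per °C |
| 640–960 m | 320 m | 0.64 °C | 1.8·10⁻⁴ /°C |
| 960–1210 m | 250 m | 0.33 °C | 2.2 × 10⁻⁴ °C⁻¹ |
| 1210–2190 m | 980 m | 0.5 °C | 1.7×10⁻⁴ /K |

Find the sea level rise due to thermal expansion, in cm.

33.8 cm

2.9×10⁻⁴ × 0.62 × 180 = 0.032364 m
180–640 m: 460 × 1.3 × 2.8×10⁻⁴ = 0.16744 m
Layer 3: 320 × 1.8×10⁻⁴ × 0.64 = 0.036864 m
960–1210 m: 2.2×10⁻⁴ × 250 × 0.33 = 0.01815 m
1210–2190 m: 0.5 × 980 × 1.7×10⁻⁴ = 0.08330 m
Δh = 0.032364 + 0.16744 + 0.036864 + 0.01815 + 0.08330 = 0.338118 m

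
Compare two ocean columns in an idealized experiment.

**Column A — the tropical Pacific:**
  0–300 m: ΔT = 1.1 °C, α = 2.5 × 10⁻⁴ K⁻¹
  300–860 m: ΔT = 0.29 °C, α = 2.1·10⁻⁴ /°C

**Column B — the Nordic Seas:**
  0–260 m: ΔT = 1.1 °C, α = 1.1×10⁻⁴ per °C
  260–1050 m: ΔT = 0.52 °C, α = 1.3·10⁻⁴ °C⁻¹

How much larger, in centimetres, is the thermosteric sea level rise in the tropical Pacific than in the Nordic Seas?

A Layer 1: 2.5×10⁻⁴ × 1.1 × 300 = 0.08250 m
A Layer 2: 2.1×10⁻⁴ × 560 × 0.29 = 0.034104 m
A total: 0.116604 m
B Layer 1: 260 × 1.1 × 1.1×10⁻⁴ = 0.03146 m
B Layer 2: 790 × 0.52 × 1.3×10⁻⁴ = 0.053404 m
B total: 0.084864 m
Difference: 0.116604 − 0.084864 = 0.03174 m

3.17 cm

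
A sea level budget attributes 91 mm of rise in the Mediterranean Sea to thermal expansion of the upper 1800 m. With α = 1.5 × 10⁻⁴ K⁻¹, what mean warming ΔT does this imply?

0.337 °C

ΔT = Δh/(αH) = 0.091 / (1.5×10⁻⁴ × 1800) ≈ 0.3370 °C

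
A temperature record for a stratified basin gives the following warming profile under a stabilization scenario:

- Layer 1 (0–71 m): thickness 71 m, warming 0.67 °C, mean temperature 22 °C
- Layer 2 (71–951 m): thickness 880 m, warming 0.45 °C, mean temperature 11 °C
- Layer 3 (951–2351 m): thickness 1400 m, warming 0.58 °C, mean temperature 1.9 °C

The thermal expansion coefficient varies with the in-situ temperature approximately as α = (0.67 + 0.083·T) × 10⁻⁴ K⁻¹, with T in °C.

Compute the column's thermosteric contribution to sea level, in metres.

Layer 1: α = (0.67 + 0.083×22)×10⁻⁴ = 2.496×10⁻⁴ K⁻¹
Layer 2: α = (0.67 + 0.083×11)×10⁻⁴ = 1.583×10⁻⁴ K⁻¹
Layer 3: α = (0.67 + 0.083×1.9)×10⁻⁴ = 0.8277×10⁻⁴ K⁻¹
Layer 1: 2.496×10⁻⁴ × 0.67 × 71 = 0.011873472 m
Layer 2: 0.45 × 880 × 1.583×10⁻⁴ = 0.0626868 m
0.8277×10⁻⁴ × 0.58 × 1400 = 0.06720924 m
Δh = 0.011873472 + 0.0626868 + 0.06720924 = 0.141769512 m

Δh = 0.142 m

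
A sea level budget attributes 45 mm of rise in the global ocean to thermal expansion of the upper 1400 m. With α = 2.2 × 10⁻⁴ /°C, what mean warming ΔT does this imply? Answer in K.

ΔT ≈ 0.146 K

ΔT = Δh/(αH) = 0.045 / (2.2×10⁻⁴ × 1400) ≈ 0.1461 K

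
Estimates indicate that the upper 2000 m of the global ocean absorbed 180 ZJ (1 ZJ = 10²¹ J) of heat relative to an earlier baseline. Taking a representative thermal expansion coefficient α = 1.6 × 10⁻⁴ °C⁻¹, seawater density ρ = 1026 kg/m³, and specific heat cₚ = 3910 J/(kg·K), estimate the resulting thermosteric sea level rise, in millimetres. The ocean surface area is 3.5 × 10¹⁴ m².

Per unit area: Q = 180×10²¹ / (3.5×10¹⁴) ≈ 5.143×10⁸ J/m²
Δh = αQ/(ρcₚ) = 1.6×10⁻⁴ × 5.143×10⁸ / (1026 × 3910) ≈ 0.020512 m

20.5 mm of thermosteric rise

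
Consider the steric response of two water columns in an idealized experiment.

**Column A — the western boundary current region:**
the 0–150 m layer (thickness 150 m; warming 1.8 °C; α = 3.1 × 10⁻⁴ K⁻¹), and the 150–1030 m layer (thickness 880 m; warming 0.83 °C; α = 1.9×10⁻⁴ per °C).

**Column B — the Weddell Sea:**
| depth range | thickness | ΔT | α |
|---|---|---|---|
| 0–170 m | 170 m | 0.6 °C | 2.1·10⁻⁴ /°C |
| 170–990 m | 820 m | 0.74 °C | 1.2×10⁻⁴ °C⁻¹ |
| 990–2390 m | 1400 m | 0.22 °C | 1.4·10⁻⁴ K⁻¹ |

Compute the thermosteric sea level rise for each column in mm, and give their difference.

A 0–150 m: 150 × 3.1×10⁻⁴ × 1.8 = 0.08370 m
A 880 × 0.83 × 1.9×10⁻⁴ = 0.138776 m
A total: 0.222476 m
B 0–170 m: 2.1×10⁻⁴ × 0.6 × 170 = 0.02142 m
B Layer 2: 0.74 × 1.2×10⁻⁴ × 820 = 0.072816 m
B Layer 3: 1400 × 1.4×10⁻⁴ × 0.22 = 0.04312 m
B total: 0.137356 m
Difference: 0.222476 − 0.137356 = 0.08512 m

A: 220 mm; B: 140 mm; difference 85 mm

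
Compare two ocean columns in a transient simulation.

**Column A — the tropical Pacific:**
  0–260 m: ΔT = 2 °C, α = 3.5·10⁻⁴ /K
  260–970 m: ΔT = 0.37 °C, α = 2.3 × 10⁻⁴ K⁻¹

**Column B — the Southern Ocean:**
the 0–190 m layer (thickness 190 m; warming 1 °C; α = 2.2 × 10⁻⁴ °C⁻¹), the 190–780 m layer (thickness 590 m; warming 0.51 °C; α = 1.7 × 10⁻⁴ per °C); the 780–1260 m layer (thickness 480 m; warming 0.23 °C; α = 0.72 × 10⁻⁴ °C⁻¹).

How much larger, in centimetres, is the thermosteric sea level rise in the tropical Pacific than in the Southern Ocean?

A 260 × 2 × 3.5×10⁻⁴ = 0.18200 m
A 260–970 m: 710 × 2.3×10⁻⁴ × 0.37 = 0.060421 m
A total: 0.242421 m
B Layer 1: 2.2×10⁻⁴ × 1 × 190 = 0.04180 m
B Layer 2: 590 × 1.7×10⁻⁴ × 0.51 = 0.051153 m
B 0.72×10⁻⁴ × 0.23 × 480 = 0.0079488 m
B total: 0.1009018 m
Difference: 0.242421 − 0.1009018 = 0.1415192 m

Δh_A − Δh_B ≈ 14 cm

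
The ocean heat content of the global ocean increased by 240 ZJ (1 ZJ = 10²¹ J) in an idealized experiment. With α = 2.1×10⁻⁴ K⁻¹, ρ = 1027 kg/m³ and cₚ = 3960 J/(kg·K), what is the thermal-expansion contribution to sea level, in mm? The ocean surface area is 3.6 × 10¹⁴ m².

Per unit area: Q = 240×10²¹ / (3.6×10¹⁴) ≈ 6.667×10⁸ J/m²
Δh = αQ/(ρcₚ) = 2.1×10⁻⁴ × 6.667×10⁸ / (1027 × 3960) ≈ 0.034426 m

Δh = 34 mm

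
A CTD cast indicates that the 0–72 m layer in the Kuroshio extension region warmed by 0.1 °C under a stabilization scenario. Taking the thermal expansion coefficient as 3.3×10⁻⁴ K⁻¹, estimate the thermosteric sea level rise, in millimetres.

Δh = αΔT·H = 3.3×10⁻⁴ × 0.1 × 72 = 0.002376 m

2.38 mm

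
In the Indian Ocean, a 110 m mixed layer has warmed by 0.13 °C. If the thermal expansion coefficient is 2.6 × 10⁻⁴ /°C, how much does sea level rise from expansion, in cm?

0.37 cm of thermosteric rise

Δh = αΔT·H = 2.6×10⁻⁴ × 0.13 × 110 = 0.003718 m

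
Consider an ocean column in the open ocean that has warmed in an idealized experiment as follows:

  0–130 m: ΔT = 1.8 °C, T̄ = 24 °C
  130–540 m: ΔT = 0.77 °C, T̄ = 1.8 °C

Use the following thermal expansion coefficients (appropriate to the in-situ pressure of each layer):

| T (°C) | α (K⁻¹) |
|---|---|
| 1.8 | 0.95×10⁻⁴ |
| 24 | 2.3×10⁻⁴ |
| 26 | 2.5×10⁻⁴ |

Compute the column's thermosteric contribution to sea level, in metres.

Δh ≈ 0.0838 m

Layer 1 at 24 °C → α = 2.3×10⁻⁴ K⁻¹
Layer 2 at 1.8 °C → α = 0.95×10⁻⁴ K⁻¹
2.3×10⁻⁴ × 1.8 × 130 = 0.05382 m
0.95×10⁻⁴ × 410 × 0.77 = 0.0299915 m
Δh = 0.05382 + 0.0299915 = 0.0838115 m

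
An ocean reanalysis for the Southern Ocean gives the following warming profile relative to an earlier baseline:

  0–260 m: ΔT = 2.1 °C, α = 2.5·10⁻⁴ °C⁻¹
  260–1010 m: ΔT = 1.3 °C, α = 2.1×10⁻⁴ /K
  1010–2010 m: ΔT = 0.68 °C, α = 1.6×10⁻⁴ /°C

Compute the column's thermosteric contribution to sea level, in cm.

260 × 2.5×10⁻⁴ × 2.1 = 0.13650 m
260–1010 m: 2.1×10⁻⁴ × 1.3 × 750 = 0.20475 m
Layer 3: 0.68 × 1000 × 1.6×10⁻⁴ = 0.10880 m
Δh = 0.13650 + 0.20475 + 0.10880 = 0.45005 m

Δh = 45.0 cm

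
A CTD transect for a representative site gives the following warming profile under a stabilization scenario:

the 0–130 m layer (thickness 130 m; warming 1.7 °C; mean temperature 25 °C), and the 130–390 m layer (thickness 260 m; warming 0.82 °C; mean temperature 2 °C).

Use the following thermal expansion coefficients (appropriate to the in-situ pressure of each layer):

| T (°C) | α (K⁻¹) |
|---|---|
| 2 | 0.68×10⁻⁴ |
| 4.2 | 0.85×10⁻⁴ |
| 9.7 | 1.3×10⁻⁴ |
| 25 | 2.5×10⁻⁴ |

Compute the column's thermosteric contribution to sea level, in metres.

0.0697 m

Layer 1 at 25 °C → α = 2.5×10⁻⁴ K⁻¹
Layer 2 at 2 °C → α = 0.68×10⁻⁴ K⁻¹
2.5×10⁻⁴ × 130 × 1.7 = 0.05525 m
Layer 2: 260 × 0.82 × 0.68×10⁻⁴ = 0.0144976 m
Δh = 0.05525 + 0.0144976 = 0.0697476 m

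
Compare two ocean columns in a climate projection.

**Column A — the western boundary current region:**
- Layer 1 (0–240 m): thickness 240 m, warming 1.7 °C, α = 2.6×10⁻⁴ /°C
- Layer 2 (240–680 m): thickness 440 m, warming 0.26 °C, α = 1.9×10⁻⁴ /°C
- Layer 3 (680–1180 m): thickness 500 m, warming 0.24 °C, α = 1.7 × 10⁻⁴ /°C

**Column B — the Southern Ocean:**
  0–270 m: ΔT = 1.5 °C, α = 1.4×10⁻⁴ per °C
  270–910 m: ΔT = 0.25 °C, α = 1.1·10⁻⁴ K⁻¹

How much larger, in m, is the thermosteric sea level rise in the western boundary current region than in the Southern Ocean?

Δh_A − Δh_B ≈ 0.074 m

A 1.7 × 2.6×10⁻⁴ × 240 = 0.10608 m
A Layer 2: 0.26 × 1.9×10⁻⁴ × 440 = 0.021736 m
A Layer 3: 500 × 0.24 × 1.7×10⁻⁴ = 0.02040 m
A total: 0.148216 m
B 0–270 m: 1.4×10⁻⁴ × 1.5 × 270 = 0.05670 m
B Layer 2: 0.25 × 640 × 1.1×10⁻⁴ = 0.01760 m
B total: 0.07430 m
Difference: 0.148216 − 0.07430 = 0.073916 m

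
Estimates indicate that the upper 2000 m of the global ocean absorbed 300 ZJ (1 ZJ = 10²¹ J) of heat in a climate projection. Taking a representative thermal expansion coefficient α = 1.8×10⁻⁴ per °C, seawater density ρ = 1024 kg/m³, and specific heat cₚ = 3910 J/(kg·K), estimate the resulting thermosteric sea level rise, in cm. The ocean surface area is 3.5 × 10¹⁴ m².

Per unit area: Q = 300×10²¹ / (3.5×10¹⁴) ≈ 8.571×10⁸ J/m²
Δh = αQ/(ρcₚ) = 1.8×10⁻⁴ × 8.571×10⁸ / (1024 × 3910) ≈ 0.038533 m

3.85 cm of thermosteric rise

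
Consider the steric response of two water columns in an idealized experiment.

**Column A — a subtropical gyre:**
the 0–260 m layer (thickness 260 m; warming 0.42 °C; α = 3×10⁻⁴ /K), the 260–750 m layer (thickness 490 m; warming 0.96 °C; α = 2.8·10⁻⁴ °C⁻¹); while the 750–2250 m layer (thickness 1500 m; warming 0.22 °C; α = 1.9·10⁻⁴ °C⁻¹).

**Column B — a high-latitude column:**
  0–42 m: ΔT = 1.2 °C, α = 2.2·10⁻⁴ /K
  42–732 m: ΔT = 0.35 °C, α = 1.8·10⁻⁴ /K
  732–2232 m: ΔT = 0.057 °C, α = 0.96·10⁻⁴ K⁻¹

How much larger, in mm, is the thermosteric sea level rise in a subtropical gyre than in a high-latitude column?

A 0–260 m: 0.42 × 260 × 3×10⁻⁴ = 0.03276 m
A 260–750 m: 0.96 × 2.8×10⁻⁴ × 490 = 0.131712 m
A 750–2250 m: 0.22 × 1.9×10⁻⁴ × 1500 = 0.06270 m
A total: 0.227172 m
B 1.2 × 2.2×10⁻⁴ × 42 = 0.011088 m
B 1.8×10⁻⁴ × 690 × 0.35 = 0.04347 m
B Layer 3: 0.057 × 1500 × 0.96×10⁻⁴ = 0.008208 m
B total: 0.062766 m
Difference: 0.227172 − 0.062766 = 0.164406 m

Δh_A − Δh_B ≈ 160 mm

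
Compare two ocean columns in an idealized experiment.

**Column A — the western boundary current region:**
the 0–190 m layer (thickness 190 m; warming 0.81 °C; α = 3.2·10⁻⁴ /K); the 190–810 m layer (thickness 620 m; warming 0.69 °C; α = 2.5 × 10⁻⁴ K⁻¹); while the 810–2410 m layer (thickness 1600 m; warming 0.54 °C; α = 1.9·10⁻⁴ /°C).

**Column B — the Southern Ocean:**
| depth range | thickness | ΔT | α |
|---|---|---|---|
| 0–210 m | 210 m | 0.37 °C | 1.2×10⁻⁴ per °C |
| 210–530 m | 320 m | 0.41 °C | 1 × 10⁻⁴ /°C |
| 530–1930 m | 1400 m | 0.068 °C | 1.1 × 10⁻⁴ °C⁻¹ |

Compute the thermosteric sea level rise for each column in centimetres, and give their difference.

Δh_A ≈ 32 cm, Δh_B ≈ 3.3 cm; difference ≈ 29 cm

A 0–190 m: 0.81 × 3.2×10⁻⁴ × 190 = 0.049248 m
A 2.5×10⁻⁴ × 0.69 × 620 = 0.10695 m
A 810–2410 m: 1600 × 1.9×10⁻⁴ × 0.54 = 0.16416 m
A total: 0.320358 m
B 0.37 × 1.2×10⁻⁴ × 210 = 0.009324 m
B 210–530 m: 320 × 1×10⁻⁴ × 0.41 = 0.01312 m
B 1.1×10⁻⁴ × 0.068 × 1400 = 0.010472 m
B total: 0.032916 m
Difference: 0.320358 − 0.032916 = 0.287442 m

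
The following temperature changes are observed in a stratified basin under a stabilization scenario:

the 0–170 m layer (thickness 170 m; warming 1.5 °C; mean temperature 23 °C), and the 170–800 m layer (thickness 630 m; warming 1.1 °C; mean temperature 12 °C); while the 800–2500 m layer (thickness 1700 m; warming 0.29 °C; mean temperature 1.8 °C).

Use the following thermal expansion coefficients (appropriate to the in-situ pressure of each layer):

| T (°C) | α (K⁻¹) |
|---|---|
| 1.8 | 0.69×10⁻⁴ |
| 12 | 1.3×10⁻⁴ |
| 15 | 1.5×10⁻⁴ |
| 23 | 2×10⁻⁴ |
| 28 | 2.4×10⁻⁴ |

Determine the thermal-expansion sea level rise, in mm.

Layer 1 at 23 °C → α = 2×10⁻⁴ K⁻¹
Layer 2 at 12 °C → α = 1.3×10⁻⁴ K⁻¹
Layer 3 at 1.8 °C → α = 0.69×10⁻⁴ K⁻¹
170 × 2×10⁻⁴ × 1.5 = 0.05100 m
Layer 2: 1.3×10⁻⁴ × 630 × 1.1 = 0.09009 m
0.29 × 1700 × 0.69×10⁻⁴ = 0.034017 m
Δh = 0.05100 + 0.09009 + 0.034017 = 0.175107 m ≈ 175 mm

175 mm of thermosteric rise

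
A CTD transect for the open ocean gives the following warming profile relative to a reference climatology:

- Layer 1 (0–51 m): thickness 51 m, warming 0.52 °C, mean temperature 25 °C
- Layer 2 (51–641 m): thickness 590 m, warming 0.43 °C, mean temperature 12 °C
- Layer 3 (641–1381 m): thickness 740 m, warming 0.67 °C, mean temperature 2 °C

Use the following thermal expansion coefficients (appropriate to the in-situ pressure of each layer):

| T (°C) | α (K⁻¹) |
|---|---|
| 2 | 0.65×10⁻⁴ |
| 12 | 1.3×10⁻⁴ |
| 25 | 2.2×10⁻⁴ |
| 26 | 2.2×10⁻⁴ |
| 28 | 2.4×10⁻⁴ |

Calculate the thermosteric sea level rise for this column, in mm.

Layer 1 at 25 °C → α = 2.2×10⁻⁴ K⁻¹
Layer 2 at 12 °C → α = 1.3×10⁻⁴ K⁻¹
Layer 3 at 2 °C → α = 0.65×10⁻⁴ K⁻¹
Layer 1: 51 × 2.2×10⁻⁴ × 0.52 = 0.0058344 m
Layer 2: 590 × 1.3×10⁻⁴ × 0.43 = 0.032981 m
641–1381 m: 0.65×10⁻⁴ × 0.67 × 740 = 0.032227 m
Δh = 0.0058344 + 0.032981 + 0.032227 = 0.0710424 m ≈ 71.0 mm

Δh = 71.0 mm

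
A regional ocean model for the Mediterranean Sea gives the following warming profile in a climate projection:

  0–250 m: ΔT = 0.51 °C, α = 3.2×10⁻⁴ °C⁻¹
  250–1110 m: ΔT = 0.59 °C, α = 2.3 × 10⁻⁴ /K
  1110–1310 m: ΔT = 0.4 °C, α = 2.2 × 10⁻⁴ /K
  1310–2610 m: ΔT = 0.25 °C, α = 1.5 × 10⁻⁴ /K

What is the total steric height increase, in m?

0–250 m: 250 × 3.2×10⁻⁴ × 0.51 = 0.04080 m
Layer 2: 860 × 2.3×10⁻⁴ × 0.59 = 0.116702 m
1110–1310 m: 200 × 2.2×10⁻⁴ × 0.4 = 0.01760 m
1310–2610 m: 0.25 × 1.5×10⁻⁴ × 1300 = 0.04875 m
Δh = 0.04080 + 0.116702 + 0.01760 + 0.04875 = 0.223852 m

about 0.224 m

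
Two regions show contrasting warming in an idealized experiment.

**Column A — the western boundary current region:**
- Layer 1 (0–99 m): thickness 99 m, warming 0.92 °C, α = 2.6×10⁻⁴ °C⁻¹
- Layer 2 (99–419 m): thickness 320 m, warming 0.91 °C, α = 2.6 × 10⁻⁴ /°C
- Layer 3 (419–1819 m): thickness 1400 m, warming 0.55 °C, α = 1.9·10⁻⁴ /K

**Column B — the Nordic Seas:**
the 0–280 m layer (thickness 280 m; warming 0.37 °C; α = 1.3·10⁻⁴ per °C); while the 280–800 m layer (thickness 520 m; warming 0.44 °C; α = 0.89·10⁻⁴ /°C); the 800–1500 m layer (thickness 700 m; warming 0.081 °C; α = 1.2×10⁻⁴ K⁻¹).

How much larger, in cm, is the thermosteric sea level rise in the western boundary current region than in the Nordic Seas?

A Layer 1: 99 × 2.6×10⁻⁴ × 0.92 = 0.0236808 m
A 320 × 2.6×10⁻⁴ × 0.91 = 0.075712 m
A Layer 3: 1.9×10⁻⁴ × 0.55 × 1400 = 0.14630 m
A total: 0.2456928 m
B 0–280 m: 0.37 × 280 × 1.3×10⁻⁴ = 0.013468 m
B 520 × 0.44 × 0.89×10⁻⁴ = 0.0203632 m
B 0.081 × 700 × 1.2×10⁻⁴ = 0.006804 m
B total: 0.0406352 m
Difference: 0.2456928 − 0.0406352 = 0.2050576 m

21 cm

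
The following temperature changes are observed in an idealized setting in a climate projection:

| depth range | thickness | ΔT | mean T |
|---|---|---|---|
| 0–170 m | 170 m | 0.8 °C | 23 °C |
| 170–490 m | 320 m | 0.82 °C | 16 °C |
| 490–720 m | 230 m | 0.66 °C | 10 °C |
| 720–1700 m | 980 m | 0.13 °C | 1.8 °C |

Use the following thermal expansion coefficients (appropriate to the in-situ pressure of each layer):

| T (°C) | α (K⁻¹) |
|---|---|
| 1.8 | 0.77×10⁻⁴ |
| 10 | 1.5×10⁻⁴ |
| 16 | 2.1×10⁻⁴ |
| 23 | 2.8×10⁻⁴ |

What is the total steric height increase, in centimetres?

Layer 1 at 23 °C → α = 2.8×10⁻⁴ K⁻¹
Layer 2 at 16 °C → α = 2.1×10⁻⁴ K⁻¹
Layer 3 at 10 °C → α = 1.5×10⁻⁴ K⁻¹
Layer 4 at 1.8 °C → α = 0.77×10⁻⁴ K⁻¹
0–170 m: 0.8 × 2.8×10⁻⁴ × 170 = 0.03808 m
Layer 2: 2.1×10⁻⁴ × 320 × 0.82 = 0.055104 m
Layer 3: 0.66 × 1.5×10⁻⁴ × 230 = 0.02277 m
980 × 0.77×10⁻⁴ × 0.13 = 0.0098098 m
Δh = 0.03808 + 0.055104 + 0.02277 + 0.0098098 = 0.1257638 m ≈ 12.6 cm

12.6 cm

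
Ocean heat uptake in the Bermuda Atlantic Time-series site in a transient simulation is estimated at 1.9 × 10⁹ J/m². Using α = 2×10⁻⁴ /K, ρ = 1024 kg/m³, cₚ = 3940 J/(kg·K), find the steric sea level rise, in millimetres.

Δh = αQ/(ρcₚ) = 2×10⁻⁴ × 1.9×10⁹ / (1024 × 3940) ≈ 0.094186 m

Δh ≈ 94.2 mm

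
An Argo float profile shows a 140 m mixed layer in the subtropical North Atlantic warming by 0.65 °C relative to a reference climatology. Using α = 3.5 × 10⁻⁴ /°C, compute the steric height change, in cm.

Δh = αΔT·H = 3.5×10⁻⁴ × 0.65 × 140 = 0.03185 m

3.19 cm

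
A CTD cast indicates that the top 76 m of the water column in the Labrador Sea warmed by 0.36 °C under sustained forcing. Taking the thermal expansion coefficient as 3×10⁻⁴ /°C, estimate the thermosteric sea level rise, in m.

Δh = αΔT·H = 3×10⁻⁴ × 0.36 × 76 = 0.008208 m

0.00821 m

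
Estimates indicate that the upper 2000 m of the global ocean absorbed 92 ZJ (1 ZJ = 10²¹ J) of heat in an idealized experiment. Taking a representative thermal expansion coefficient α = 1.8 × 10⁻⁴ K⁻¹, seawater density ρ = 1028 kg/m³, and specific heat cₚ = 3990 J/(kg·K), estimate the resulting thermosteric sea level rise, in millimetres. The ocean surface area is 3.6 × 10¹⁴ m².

Per unit area: Q = 92×10²¹ / (3.6×10¹⁴) ≈ 2.556×10⁸ J/m²
Δh = αQ/(ρcₚ) = 1.8×10⁻⁴ × 2.556×10⁸ / (1028 × 3990) ≈ 0.011217 m

Δh ≈ 11 mm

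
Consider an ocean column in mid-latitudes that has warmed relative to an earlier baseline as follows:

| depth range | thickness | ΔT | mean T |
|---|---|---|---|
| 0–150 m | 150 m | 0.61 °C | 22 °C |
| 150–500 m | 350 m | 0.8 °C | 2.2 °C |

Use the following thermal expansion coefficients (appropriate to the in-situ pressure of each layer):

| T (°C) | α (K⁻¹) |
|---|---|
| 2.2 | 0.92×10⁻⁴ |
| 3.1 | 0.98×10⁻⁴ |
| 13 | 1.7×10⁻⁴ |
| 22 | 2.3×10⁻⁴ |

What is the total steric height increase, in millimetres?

47 mm of thermosteric rise

Layer 1 at 22 °C → α = 2.3×10⁻⁴ K⁻¹
Layer 2 at 2.2 °C → α = 0.92×10⁻⁴ K⁻¹
Layer 1: 2.3×10⁻⁴ × 0.61 × 150 = 0.021045 m
150–500 m: 350 × 0.92×10⁻⁴ × 0.8 = 0.02576 m
Δh = 0.021045 + 0.02576 = 0.046805 m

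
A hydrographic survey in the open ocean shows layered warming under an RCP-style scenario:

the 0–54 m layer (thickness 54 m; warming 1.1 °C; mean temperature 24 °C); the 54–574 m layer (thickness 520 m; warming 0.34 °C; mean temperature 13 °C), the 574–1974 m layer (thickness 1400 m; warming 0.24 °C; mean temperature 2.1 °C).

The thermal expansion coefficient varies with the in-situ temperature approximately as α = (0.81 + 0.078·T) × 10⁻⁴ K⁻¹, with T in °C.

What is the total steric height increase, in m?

about 0.0809 m

Layer 1: α = (0.81 + 0.078×24)×10⁻⁴ = 2.682×10⁻⁴ K⁻¹
Layer 2: α = (0.81 + 0.078×13)×10⁻⁴ = 1.824×10⁻⁴ K⁻¹
Layer 3: α = (0.81 + 0.078×2.1)×10⁻⁴ = 0.9738×10⁻⁴ K⁻¹
Layer 1: 2.682×10⁻⁴ × 1.1 × 54 = 0.01593108 m
54–574 m: 520 × 0.34 × 1.824×10⁻⁴ = 0.03224832 m
0.24 × 1400 × 0.9738×10⁻⁴ = 0.03271968 m
Δh = 0.01593108 + 0.03224832 + 0.03271968 = 0.08089908 m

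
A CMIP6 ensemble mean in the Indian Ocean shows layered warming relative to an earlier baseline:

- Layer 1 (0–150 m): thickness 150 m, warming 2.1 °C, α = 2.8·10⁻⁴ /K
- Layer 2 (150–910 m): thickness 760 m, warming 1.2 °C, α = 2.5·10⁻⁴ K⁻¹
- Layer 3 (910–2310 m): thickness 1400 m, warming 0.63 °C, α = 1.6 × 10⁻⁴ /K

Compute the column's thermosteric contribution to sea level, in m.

0.457 m of thermosteric rise

Layer 1: 150 × 2.8×10⁻⁴ × 2.1 = 0.08820 m
Layer 2: 2.5×10⁻⁴ × 760 × 1.2 = 0.22800 m
Layer 3: 0.63 × 1400 × 1.6×10⁻⁴ = 0.14112 m
Δh = 0.08820 + 0.22800 + 0.14112 = 0.45732 m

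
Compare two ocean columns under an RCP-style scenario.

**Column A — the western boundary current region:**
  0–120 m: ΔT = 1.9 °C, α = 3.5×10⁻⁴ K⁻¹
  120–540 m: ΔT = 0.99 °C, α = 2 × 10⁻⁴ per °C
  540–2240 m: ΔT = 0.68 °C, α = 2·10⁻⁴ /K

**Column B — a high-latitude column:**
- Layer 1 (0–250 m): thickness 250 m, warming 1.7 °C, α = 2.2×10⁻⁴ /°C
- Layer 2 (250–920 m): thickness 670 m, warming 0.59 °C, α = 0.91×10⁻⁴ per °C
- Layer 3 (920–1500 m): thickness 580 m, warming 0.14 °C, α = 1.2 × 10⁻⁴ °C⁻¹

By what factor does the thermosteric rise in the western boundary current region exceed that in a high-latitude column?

a factor of 2.83

A Layer 1: 3.5×10⁻⁴ × 120 × 1.9 = 0.07980 m
A 2×10⁻⁴ × 0.99 × 420 = 0.08316 m
A 2×10⁻⁴ × 1700 × 0.68 = 0.23120 m
A total: 0.39416 m
B 0–250 m: 250 × 2.2×10⁻⁴ × 1.7 = 0.09350 m
B 250–920 m: 670 × 0.91×10⁻⁴ × 0.59 = 0.0359723 m
B Layer 3: 0.14 × 1.2×10⁻⁴ × 580 = 0.009744 m
B total: 0.1392163 m
Ratio: 0.39416 / 0.1392163 ≈ 2.831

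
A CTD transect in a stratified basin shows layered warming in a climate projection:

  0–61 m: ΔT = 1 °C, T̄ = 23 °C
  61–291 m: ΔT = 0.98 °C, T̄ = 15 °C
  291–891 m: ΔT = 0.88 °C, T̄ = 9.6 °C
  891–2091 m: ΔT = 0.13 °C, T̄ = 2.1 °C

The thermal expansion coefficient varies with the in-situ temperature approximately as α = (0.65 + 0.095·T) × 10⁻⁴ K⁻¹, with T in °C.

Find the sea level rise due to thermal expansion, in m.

Δh = 0.160 m

Layer 1: α = (0.65 + 0.095×23)×10⁻⁴ = 2.835×10⁻⁴ K⁻¹
Layer 2: α = (0.65 + 0.095×15)×10⁻⁴ = 2.075×10⁻⁴ K⁻¹
Layer 3: α = (0.65 + 0.095×9.6)×10⁻⁴ = 1.562×10⁻⁴ K⁻¹
Layer 4: α = (0.65 + 0.095×2.1)×10⁻⁴ = 0.8495×10⁻⁴ K⁻¹
1 × 2.835×10⁻⁴ × 61 = 0.0172935 m
Layer 2: 2.075×10⁻⁴ × 230 × 0.98 = 0.0467705 m
Layer 3: 0.88 × 600 × 1.562×10⁻⁴ = 0.0824736 m
0.8495×10⁻⁴ × 1200 × 0.13 = 0.0132522 m
Δh = 0.0172935 + 0.0467705 + 0.0824736 + 0.0132522 = 0.1597898 m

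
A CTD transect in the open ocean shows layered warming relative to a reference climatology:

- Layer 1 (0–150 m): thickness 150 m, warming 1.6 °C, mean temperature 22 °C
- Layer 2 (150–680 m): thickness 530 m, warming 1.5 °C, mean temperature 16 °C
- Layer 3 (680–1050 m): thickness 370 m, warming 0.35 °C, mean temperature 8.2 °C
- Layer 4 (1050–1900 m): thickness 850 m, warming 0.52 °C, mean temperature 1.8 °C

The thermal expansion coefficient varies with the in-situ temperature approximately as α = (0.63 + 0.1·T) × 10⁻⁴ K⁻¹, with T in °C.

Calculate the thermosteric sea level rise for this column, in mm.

about 300 mm

Layer 1: α = (0.63 + 0.1×22)×10⁻⁴ = 2.83×10⁻⁴ K⁻¹
Layer 2: α = (0.63 + 0.1×16)×10⁻⁴ = 2.23×10⁻⁴ K⁻¹
Layer 3: α = (0.63 + 0.1×8.2)×10⁻⁴ = 1.45×10⁻⁴ K⁻¹
Layer 4: α = (0.63 + 0.1×1.8)×10⁻⁴ = 0.81×10⁻⁴ K⁻¹
0–150 m: 150 × 1.6 × 2.83×10⁻⁴ = 0.06792 m
150–680 m: 2.23×10⁻⁴ × 1.5 × 530 = 0.177285 m
0.35 × 370 × 1.45×10⁻⁴ = 0.0187775 m
850 × 0.81×10⁻⁴ × 0.52 = 0.035802 m
Δh = 0.06792 + 0.177285 + 0.0187775 + 0.035802 = 0.2997845 m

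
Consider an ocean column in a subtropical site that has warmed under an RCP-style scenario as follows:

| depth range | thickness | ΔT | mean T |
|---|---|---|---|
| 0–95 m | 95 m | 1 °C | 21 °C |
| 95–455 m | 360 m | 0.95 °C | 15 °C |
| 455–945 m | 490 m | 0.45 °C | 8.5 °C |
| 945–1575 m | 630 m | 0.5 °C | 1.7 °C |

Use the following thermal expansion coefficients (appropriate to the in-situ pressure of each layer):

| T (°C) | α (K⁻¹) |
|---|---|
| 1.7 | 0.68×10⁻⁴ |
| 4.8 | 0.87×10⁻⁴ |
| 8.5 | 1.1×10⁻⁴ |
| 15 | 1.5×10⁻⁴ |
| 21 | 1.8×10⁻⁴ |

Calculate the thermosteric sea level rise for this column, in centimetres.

Layer 1 at 21 °C → α = 1.8×10⁻⁴ K⁻¹
Layer 2 at 15 °C → α = 1.5×10⁻⁴ K⁻¹
Layer 3 at 8.5 °C → α = 1.1×10⁻⁴ K⁻¹
Layer 4 at 1.7 °C → α = 0.68×10⁻⁴ K⁻¹
0–95 m: 1 × 95 × 1.8×10⁻⁴ = 0.01710 m
Layer 2: 0.95 × 1.5×10⁻⁴ × 360 = 0.05130 m
Layer 3: 490 × 1.1×10⁻⁴ × 0.45 = 0.024255 m
945–1575 m: 0.68×10⁻⁴ × 630 × 0.5 = 0.02142 m
Δh = 0.01710 + 0.05130 + 0.024255 + 0.02142 = 0.114075 m

about 11.4 cm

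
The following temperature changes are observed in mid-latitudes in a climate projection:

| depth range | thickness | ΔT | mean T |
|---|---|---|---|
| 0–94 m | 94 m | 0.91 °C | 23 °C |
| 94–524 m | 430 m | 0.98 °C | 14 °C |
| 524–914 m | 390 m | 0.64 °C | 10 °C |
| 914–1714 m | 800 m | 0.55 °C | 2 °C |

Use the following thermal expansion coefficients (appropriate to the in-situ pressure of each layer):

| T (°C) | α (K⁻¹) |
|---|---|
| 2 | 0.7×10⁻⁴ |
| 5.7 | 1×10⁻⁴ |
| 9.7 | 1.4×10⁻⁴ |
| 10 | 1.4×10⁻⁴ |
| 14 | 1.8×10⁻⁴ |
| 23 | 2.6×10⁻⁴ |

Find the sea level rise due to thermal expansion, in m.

0.16 m of thermosteric rise

Layer 1 at 23 °C → α = 2.6×10⁻⁴ K⁻¹
Layer 2 at 14 °C → α = 1.8×10⁻⁴ K⁻¹
Layer 3 at 10 °C → α = 1.4×10⁻⁴ K⁻¹
Layer 4 at 2 °C → α = 0.7×10⁻⁴ K⁻¹
Layer 1: 2.6×10⁻⁴ × 0.91 × 94 = 0.0222404 m
94–524 m: 0.98 × 430 × 1.8×10⁻⁴ = 0.075852 m
1.4×10⁻⁴ × 0.64 × 390 = 0.034944 m
914–1714 m: 0.7×10⁻⁴ × 0.55 × 800 = 0.03080 m
Δh = 0.0222404 + 0.075852 + 0.034944 + 0.03080 = 0.1638364 m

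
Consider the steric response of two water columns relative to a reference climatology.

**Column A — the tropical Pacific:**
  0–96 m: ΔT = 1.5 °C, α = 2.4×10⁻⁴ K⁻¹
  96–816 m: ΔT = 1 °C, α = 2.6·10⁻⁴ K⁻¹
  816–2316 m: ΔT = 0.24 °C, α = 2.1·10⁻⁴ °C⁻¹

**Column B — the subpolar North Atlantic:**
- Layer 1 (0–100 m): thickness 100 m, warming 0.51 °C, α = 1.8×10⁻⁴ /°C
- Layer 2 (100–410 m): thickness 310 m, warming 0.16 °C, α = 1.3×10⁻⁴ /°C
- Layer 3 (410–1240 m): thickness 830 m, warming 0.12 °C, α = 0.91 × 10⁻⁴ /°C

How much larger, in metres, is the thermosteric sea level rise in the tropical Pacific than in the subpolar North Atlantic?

0.273 m

A Layer 1: 1.5 × 96 × 2.4×10⁻⁴ = 0.03456 m
A 720 × 2.6×10⁻⁴ × 1 = 0.18720 m
A 816–2316 m: 2.1×10⁻⁴ × 1500 × 0.24 = 0.07560 m
A total: 0.29736 m
B 0.51 × 1.8×10⁻⁴ × 100 = 0.00918 m
B 0.16 × 310 × 1.3×10⁻⁴ = 0.006448 m
B Layer 3: 0.12 × 0.91×10⁻⁴ × 830 = 0.0090636 m
B total: 0.0246916 m
Difference: 0.29736 − 0.0246916 = 0.2726684 m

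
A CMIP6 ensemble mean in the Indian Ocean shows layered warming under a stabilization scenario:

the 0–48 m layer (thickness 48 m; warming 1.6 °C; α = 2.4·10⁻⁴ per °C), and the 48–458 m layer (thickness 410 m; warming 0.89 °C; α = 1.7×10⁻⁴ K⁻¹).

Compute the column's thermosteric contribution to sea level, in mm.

Layer 1: 2.4×10⁻⁴ × 48 × 1.6 = 0.018432 m
Layer 2: 410 × 0.89 × 1.7×10⁻⁴ = 0.062033 m
Δh = 0.018432 + 0.062033 = 0.080465 m

80.5 mm of thermosteric rise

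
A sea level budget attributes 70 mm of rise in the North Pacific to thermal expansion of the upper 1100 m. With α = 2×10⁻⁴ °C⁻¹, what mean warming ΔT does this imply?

0.318 °C

ΔT = Δh/(αH) = 0.07 / (2×10⁻⁴ × 1100) ≈ 0.3182 °C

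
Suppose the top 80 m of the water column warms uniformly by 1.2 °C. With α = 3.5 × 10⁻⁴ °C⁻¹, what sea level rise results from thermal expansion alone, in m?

Δh = αΔT·H = 3.5×10⁻⁴ × 1.2 × 80 = 0.03360 m

0.0336 m of thermosteric rise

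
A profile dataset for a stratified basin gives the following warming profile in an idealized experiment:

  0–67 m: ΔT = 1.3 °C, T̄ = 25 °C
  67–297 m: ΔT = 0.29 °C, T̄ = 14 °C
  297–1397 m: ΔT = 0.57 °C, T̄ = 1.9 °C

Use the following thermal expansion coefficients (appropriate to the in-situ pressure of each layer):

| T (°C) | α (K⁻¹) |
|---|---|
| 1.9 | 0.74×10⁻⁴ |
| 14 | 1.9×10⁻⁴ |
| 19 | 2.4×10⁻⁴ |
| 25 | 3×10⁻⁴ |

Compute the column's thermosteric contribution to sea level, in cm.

Layer 1 at 25 °C → α = 3×10⁻⁴ K⁻¹
Layer 2 at 14 °C → α = 1.9×10⁻⁴ K⁻¹
Layer 3 at 1.9 °C → α = 0.74×10⁻⁴ K⁻¹
Layer 1: 1.3 × 3×10⁻⁴ × 67 = 0.02613 m
1.9×10⁻⁴ × 230 × 0.29 = 0.012673 m
Layer 3: 0.57 × 1100 × 0.74×10⁻⁴ = 0.046398 m
Δh = 0.02613 + 0.012673 + 0.046398 = 0.085201 m ≈ 8.5 cm

Δh = 8.5 cm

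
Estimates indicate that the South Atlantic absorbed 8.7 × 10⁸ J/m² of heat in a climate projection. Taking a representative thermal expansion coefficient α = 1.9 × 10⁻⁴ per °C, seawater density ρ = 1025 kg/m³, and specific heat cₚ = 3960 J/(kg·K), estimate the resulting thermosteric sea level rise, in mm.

Δh = αQ/(ρcₚ) = 1.9×10⁻⁴ × 8.7×10⁸ / (1025 × 3960) ≈ 0.040724 m

Δh ≈ 40.7 mm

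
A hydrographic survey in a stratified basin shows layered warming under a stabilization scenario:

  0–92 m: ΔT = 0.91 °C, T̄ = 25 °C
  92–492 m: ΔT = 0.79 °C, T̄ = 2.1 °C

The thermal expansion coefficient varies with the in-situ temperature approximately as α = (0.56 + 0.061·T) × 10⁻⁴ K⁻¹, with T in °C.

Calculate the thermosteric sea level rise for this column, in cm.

Layer 1: α = (0.56 + 0.061×25)×10⁻⁴ = 2.085×10⁻⁴ K⁻¹
Layer 2: α = (0.56 + 0.061×2.1)×10⁻⁴ = 0.6881×10⁻⁴ K⁻¹
0.91 × 92 × 2.085×10⁻⁴ = 0.01745562 m
Layer 2: 0.79 × 0.6881×10⁻⁴ × 400 = 0.02174396 m
Δh = 0.01745562 + 0.02174396 = 0.03919958 m ≈ 3.9 cm

3.9 cm of thermosteric rise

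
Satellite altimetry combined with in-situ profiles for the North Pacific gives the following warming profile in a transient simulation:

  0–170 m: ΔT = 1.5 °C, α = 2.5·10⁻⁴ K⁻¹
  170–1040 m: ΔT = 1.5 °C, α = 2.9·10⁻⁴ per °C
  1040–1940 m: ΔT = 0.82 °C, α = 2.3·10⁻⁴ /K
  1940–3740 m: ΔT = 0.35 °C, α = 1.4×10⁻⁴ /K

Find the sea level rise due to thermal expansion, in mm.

Δh = 700 mm

Layer 1: 1.5 × 2.5×10⁻⁴ × 170 = 0.06375 m
Layer 2: 1.5 × 870 × 2.9×10⁻⁴ = 0.37845 m
900 × 0.82 × 2.3×10⁻⁴ = 0.16974 m
Layer 4: 1800 × 0.35 × 1.4×10⁻⁴ = 0.08820 m
Δh = 0.06375 + 0.37845 + 0.16974 + 0.08820 = 0.70014 m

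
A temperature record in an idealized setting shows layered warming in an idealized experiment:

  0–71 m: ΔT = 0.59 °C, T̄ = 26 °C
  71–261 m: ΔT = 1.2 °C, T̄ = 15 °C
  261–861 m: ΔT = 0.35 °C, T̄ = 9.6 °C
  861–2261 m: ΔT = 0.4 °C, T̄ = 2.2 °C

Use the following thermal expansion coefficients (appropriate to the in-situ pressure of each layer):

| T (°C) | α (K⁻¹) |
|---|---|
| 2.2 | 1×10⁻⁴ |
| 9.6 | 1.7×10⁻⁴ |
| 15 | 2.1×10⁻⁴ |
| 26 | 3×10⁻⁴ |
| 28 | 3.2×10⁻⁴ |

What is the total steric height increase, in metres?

Layer 1 at 26 °C → α = 3×10⁻⁴ K⁻¹
Layer 2 at 15 °C → α = 2.1×10⁻⁴ K⁻¹
Layer 3 at 9.6 °C → α = 1.7×10⁻⁴ K⁻¹
Layer 4 at 2.2 °C → α = 1×10⁻⁴ K⁻¹
0–71 m: 0.59 × 3×10⁻⁴ × 71 = 0.012567 m
71–261 m: 190 × 2.1×10⁻⁴ × 1.2 = 0.04788 m
600 × 0.35 × 1.7×10⁻⁴ = 0.03570 m
Layer 4: 1400 × 1×10⁻⁴ × 0.4 = 0.05600 m
Δh = 0.012567 + 0.04788 + 0.03570 + 0.05600 = 0.152147 m ≈ 0.152 m

Δh ≈ 0.152 m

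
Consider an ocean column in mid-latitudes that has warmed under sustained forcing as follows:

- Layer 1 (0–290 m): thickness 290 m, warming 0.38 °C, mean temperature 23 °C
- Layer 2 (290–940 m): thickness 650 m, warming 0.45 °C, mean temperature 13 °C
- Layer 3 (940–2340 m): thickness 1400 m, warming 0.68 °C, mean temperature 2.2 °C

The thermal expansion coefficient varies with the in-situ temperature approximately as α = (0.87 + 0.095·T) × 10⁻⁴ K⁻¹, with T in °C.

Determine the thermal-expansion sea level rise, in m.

0.198 m

Layer 1: α = (0.87 + 0.095×23)×10⁻⁴ = 3.055×10⁻⁴ K⁻¹
Layer 2: α = (0.87 + 0.095×13)×10⁻⁴ = 2.105×10⁻⁴ K⁻¹
Layer 3: α = (0.87 + 0.095×2.2)×10⁻⁴ = 1.079×10⁻⁴ K⁻¹
0–290 m: 3.055×10⁻⁴ × 0.38 × 290 = 0.0336661 m
290–940 m: 650 × 2.105×10⁻⁴ × 0.45 = 0.06157125 m
1.079×10⁻⁴ × 1400 × 0.68 = 0.1027208 m
Δh = 0.0336661 + 0.06157125 + 0.1027208 = 0.19795815 m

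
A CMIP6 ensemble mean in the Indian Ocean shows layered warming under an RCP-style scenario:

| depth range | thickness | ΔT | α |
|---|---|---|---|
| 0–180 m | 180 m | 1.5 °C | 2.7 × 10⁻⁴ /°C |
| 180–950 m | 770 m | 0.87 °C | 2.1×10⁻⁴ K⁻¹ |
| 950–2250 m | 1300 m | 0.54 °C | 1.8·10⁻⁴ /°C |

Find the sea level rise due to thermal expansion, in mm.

Layer 1: 2.7×10⁻⁴ × 180 × 1.5 = 0.07290 m
Layer 2: 770 × 0.87 × 2.1×10⁻⁴ = 0.140679 m
950–2250 m: 0.54 × 1300 × 1.8×10⁻⁴ = 0.12636 m
Δh = 0.07290 + 0.140679 + 0.12636 = 0.339939 m

Δh = 340 mm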